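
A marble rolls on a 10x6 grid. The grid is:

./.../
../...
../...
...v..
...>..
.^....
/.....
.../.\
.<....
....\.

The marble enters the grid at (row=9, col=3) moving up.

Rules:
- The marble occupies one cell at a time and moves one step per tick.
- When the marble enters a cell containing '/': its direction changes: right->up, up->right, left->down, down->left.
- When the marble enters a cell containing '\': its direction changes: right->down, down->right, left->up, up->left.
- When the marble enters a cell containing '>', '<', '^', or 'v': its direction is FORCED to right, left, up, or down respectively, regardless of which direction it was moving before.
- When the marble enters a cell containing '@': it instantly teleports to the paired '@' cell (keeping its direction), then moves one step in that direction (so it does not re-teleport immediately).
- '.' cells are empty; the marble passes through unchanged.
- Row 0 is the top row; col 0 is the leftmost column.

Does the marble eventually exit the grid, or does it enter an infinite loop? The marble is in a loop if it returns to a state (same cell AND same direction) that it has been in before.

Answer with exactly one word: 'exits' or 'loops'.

Answer: exits

Derivation:
Step 1: enter (9,3), '.' pass, move up to (8,3)
Step 2: enter (8,3), '.' pass, move up to (7,3)
Step 3: enter (7,3), '/' deflects up->right, move right to (7,4)
Step 4: enter (7,4), '.' pass, move right to (7,5)
Step 5: enter (7,5), '\' deflects right->down, move down to (8,5)
Step 6: enter (8,5), '.' pass, move down to (9,5)
Step 7: enter (9,5), '.' pass, move down to (10,5)
Step 8: at (10,5) — EXIT via bottom edge, pos 5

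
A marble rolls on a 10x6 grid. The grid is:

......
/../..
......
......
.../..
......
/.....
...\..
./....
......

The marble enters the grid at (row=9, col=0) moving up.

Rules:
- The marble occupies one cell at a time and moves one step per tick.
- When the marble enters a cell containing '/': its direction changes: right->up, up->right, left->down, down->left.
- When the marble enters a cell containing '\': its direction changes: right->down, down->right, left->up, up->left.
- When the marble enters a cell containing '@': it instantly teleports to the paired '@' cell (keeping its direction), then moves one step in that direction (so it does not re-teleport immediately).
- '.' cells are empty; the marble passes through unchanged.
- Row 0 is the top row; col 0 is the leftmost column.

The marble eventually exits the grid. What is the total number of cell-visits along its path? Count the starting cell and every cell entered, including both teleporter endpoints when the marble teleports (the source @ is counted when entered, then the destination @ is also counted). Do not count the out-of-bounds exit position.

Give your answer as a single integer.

Answer: 9

Derivation:
Step 1: enter (9,0), '.' pass, move up to (8,0)
Step 2: enter (8,0), '.' pass, move up to (7,0)
Step 3: enter (7,0), '.' pass, move up to (6,0)
Step 4: enter (6,0), '/' deflects up->right, move right to (6,1)
Step 5: enter (6,1), '.' pass, move right to (6,2)
Step 6: enter (6,2), '.' pass, move right to (6,3)
Step 7: enter (6,3), '.' pass, move right to (6,4)
Step 8: enter (6,4), '.' pass, move right to (6,5)
Step 9: enter (6,5), '.' pass, move right to (6,6)
Step 10: at (6,6) — EXIT via right edge, pos 6
Path length (cell visits): 9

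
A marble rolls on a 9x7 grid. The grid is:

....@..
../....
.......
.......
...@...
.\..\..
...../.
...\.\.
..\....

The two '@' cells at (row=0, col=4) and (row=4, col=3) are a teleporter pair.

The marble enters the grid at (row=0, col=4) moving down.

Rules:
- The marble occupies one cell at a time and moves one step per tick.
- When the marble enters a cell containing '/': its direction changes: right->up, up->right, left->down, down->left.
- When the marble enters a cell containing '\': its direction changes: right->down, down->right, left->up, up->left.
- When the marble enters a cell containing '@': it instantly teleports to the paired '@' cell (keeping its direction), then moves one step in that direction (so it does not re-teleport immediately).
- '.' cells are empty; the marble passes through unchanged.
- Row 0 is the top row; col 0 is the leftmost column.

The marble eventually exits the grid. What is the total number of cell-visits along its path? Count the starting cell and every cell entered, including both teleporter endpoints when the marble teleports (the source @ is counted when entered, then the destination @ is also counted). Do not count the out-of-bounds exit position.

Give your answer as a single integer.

Step 1: enter (0,4), '@' teleport (0,4)->(4,3), also enter (4,3), move down to (5,3)
Step 2: enter (5,3), '.' pass, move down to (6,3)
Step 3: enter (6,3), '.' pass, move down to (7,3)
Step 4: enter (7,3), '\' deflects down->right, move right to (7,4)
Step 5: enter (7,4), '.' pass, move right to (7,5)
Step 6: enter (7,5), '\' deflects right->down, move down to (8,5)
Step 7: enter (8,5), '.' pass, move down to (9,5)
Step 8: at (9,5) — EXIT via bottom edge, pos 5
Path length (cell visits): 8

Answer: 8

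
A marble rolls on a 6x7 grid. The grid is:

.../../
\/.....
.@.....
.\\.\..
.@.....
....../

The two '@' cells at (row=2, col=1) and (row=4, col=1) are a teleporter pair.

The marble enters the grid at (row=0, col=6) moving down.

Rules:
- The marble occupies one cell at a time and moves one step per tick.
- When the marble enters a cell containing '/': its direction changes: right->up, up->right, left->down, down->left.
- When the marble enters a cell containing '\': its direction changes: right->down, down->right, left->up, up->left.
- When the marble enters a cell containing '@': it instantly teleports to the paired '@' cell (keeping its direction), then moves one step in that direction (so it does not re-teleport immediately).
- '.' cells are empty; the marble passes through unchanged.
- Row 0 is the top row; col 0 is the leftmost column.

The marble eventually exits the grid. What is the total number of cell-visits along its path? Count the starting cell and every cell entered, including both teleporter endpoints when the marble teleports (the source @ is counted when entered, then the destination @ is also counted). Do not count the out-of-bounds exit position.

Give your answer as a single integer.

Step 1: enter (0,6), '/' deflects down->left, move left to (0,5)
Step 2: enter (0,5), '.' pass, move left to (0,4)
Step 3: enter (0,4), '.' pass, move left to (0,3)
Step 4: enter (0,3), '/' deflects left->down, move down to (1,3)
Step 5: enter (1,3), '.' pass, move down to (2,3)
Step 6: enter (2,3), '.' pass, move down to (3,3)
Step 7: enter (3,3), '.' pass, move down to (4,3)
Step 8: enter (4,3), '.' pass, move down to (5,3)
Step 9: enter (5,3), '.' pass, move down to (6,3)
Step 10: at (6,3) — EXIT via bottom edge, pos 3
Path length (cell visits): 9

Answer: 9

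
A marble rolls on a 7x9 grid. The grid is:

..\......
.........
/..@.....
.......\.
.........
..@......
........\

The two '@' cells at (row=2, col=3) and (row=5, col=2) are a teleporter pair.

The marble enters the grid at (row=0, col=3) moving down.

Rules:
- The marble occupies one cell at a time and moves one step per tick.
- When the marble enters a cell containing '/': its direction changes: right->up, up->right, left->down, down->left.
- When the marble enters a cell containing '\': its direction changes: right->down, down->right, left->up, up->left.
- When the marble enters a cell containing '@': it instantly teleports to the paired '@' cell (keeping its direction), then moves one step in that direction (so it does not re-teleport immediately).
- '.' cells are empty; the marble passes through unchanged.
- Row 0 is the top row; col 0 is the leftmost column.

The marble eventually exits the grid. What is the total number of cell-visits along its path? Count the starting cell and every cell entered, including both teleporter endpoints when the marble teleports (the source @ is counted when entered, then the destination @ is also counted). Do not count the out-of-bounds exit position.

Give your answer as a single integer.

Step 1: enter (0,3), '.' pass, move down to (1,3)
Step 2: enter (1,3), '.' pass, move down to (2,3)
Step 3: enter (2,3), '@' teleport (2,3)->(5,2), also enter (5,2), move down to (6,2)
Step 4: enter (6,2), '.' pass, move down to (7,2)
Step 5: at (7,2) — EXIT via bottom edge, pos 2
Path length (cell visits): 5

Answer: 5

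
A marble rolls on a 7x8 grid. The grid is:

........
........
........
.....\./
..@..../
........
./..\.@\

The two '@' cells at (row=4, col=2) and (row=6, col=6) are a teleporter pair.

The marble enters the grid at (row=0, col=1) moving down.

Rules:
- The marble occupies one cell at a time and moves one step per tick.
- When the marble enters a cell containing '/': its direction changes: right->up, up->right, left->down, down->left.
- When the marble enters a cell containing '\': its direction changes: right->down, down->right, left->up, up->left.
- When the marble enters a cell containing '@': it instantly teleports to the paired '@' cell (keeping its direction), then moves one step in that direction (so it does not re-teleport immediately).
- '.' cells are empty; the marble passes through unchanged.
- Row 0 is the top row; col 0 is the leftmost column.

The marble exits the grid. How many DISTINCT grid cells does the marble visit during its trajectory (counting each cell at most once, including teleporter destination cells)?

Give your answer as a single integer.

Step 1: enter (0,1), '.' pass, move down to (1,1)
Step 2: enter (1,1), '.' pass, move down to (2,1)
Step 3: enter (2,1), '.' pass, move down to (3,1)
Step 4: enter (3,1), '.' pass, move down to (4,1)
Step 5: enter (4,1), '.' pass, move down to (5,1)
Step 6: enter (5,1), '.' pass, move down to (6,1)
Step 7: enter (6,1), '/' deflects down->left, move left to (6,0)
Step 8: enter (6,0), '.' pass, move left to (6,-1)
Step 9: at (6,-1) — EXIT via left edge, pos 6
Distinct cells visited: 8 (path length 8)

Answer: 8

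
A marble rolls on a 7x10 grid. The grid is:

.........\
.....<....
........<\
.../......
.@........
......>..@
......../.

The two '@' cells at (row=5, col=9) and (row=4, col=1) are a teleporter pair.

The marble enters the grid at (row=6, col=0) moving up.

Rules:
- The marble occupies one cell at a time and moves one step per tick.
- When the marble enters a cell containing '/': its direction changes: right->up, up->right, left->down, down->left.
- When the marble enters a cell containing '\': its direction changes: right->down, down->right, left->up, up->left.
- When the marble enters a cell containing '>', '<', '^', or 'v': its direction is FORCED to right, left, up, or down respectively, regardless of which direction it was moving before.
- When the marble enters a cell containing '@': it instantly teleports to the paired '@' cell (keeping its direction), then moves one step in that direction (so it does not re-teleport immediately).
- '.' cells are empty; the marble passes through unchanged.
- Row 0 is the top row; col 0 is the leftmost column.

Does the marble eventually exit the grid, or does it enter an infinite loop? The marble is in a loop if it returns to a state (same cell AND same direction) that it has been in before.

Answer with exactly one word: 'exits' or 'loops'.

Step 1: enter (6,0), '.' pass, move up to (5,0)
Step 2: enter (5,0), '.' pass, move up to (4,0)
Step 3: enter (4,0), '.' pass, move up to (3,0)
Step 4: enter (3,0), '.' pass, move up to (2,0)
Step 5: enter (2,0), '.' pass, move up to (1,0)
Step 6: enter (1,0), '.' pass, move up to (0,0)
Step 7: enter (0,0), '.' pass, move up to (-1,0)
Step 8: at (-1,0) — EXIT via top edge, pos 0

Answer: exits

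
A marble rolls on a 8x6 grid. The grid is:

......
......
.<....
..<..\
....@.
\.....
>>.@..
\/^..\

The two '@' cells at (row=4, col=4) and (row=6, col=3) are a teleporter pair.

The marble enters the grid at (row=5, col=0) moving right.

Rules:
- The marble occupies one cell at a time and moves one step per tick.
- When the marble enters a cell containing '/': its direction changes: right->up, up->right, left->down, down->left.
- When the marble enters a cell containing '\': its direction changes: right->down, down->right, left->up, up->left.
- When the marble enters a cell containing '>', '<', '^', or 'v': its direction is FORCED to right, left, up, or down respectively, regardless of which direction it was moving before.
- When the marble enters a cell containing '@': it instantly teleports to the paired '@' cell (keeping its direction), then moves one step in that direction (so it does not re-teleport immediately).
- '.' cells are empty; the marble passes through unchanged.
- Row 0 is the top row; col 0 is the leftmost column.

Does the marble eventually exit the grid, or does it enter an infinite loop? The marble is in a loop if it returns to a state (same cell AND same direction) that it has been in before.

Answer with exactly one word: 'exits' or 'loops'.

Answer: exits

Derivation:
Step 1: enter (5,0), '\' deflects right->down, move down to (6,0)
Step 2: enter (6,0), '>' forces down->right, move right to (6,1)
Step 3: enter (6,1), '>' forces right->right, move right to (6,2)
Step 4: enter (6,2), '.' pass, move right to (6,3)
Step 5: enter (6,3), '@' teleport (6,3)->(4,4), also enter (4,4), move right to (4,5)
Step 6: enter (4,5), '.' pass, move right to (4,6)
Step 7: at (4,6) — EXIT via right edge, pos 4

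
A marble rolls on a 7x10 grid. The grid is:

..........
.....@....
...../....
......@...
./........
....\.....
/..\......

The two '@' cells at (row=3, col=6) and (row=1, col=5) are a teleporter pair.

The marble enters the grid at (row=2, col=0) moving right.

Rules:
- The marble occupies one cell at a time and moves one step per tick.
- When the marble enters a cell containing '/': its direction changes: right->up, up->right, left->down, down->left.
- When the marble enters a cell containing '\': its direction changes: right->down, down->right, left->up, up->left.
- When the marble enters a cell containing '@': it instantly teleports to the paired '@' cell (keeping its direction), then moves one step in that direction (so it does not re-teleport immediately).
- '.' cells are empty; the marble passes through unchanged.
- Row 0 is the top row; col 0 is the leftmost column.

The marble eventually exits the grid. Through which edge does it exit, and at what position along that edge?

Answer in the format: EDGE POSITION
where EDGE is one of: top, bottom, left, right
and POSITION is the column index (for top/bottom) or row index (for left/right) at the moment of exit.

Step 1: enter (2,0), '.' pass, move right to (2,1)
Step 2: enter (2,1), '.' pass, move right to (2,2)
Step 3: enter (2,2), '.' pass, move right to (2,3)
Step 4: enter (2,3), '.' pass, move right to (2,4)
Step 5: enter (2,4), '.' pass, move right to (2,5)
Step 6: enter (2,5), '/' deflects right->up, move up to (1,5)
Step 7: enter (1,5), '@' teleport (1,5)->(3,6), also enter (3,6), move up to (2,6)
Step 8: enter (2,6), '.' pass, move up to (1,6)
Step 9: enter (1,6), '.' pass, move up to (0,6)
Step 10: enter (0,6), '.' pass, move up to (-1,6)
Step 11: at (-1,6) — EXIT via top edge, pos 6

Answer: top 6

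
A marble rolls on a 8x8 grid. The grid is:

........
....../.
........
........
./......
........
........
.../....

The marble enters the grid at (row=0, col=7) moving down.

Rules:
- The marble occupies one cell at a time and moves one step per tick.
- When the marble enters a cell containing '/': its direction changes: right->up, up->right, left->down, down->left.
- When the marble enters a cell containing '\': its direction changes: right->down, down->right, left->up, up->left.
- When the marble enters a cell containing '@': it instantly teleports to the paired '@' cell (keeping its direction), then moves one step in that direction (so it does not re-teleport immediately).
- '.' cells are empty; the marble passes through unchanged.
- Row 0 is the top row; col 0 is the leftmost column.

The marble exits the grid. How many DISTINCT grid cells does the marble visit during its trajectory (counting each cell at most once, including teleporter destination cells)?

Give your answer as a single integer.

Answer: 8

Derivation:
Step 1: enter (0,7), '.' pass, move down to (1,7)
Step 2: enter (1,7), '.' pass, move down to (2,7)
Step 3: enter (2,7), '.' pass, move down to (3,7)
Step 4: enter (3,7), '.' pass, move down to (4,7)
Step 5: enter (4,7), '.' pass, move down to (5,7)
Step 6: enter (5,7), '.' pass, move down to (6,7)
Step 7: enter (6,7), '.' pass, move down to (7,7)
Step 8: enter (7,7), '.' pass, move down to (8,7)
Step 9: at (8,7) — EXIT via bottom edge, pos 7
Distinct cells visited: 8 (path length 8)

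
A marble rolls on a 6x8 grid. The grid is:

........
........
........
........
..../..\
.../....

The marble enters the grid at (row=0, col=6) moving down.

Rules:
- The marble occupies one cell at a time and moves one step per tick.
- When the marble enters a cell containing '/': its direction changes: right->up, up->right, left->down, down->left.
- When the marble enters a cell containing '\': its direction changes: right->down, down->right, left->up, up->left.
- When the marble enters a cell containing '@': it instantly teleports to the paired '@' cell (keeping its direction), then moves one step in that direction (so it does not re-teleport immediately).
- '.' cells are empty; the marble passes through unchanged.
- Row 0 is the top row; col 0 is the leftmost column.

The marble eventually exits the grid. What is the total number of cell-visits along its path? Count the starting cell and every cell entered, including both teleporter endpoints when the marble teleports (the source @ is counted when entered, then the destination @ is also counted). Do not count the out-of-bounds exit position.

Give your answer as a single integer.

Step 1: enter (0,6), '.' pass, move down to (1,6)
Step 2: enter (1,6), '.' pass, move down to (2,6)
Step 3: enter (2,6), '.' pass, move down to (3,6)
Step 4: enter (3,6), '.' pass, move down to (4,6)
Step 5: enter (4,6), '.' pass, move down to (5,6)
Step 6: enter (5,6), '.' pass, move down to (6,6)
Step 7: at (6,6) — EXIT via bottom edge, pos 6
Path length (cell visits): 6

Answer: 6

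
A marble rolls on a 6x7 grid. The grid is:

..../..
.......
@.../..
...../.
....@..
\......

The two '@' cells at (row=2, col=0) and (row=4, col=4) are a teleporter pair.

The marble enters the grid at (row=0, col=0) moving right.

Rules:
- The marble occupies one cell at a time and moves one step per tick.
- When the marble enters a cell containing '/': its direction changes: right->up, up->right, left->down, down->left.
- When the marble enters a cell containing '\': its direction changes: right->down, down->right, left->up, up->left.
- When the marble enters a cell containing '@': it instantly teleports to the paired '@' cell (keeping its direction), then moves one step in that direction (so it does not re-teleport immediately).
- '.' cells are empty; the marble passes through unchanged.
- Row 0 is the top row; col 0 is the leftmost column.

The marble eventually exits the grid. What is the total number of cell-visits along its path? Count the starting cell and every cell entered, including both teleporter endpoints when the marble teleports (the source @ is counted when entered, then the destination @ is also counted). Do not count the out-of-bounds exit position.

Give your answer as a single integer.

Answer: 5

Derivation:
Step 1: enter (0,0), '.' pass, move right to (0,1)
Step 2: enter (0,1), '.' pass, move right to (0,2)
Step 3: enter (0,2), '.' pass, move right to (0,3)
Step 4: enter (0,3), '.' pass, move right to (0,4)
Step 5: enter (0,4), '/' deflects right->up, move up to (-1,4)
Step 6: at (-1,4) — EXIT via top edge, pos 4
Path length (cell visits): 5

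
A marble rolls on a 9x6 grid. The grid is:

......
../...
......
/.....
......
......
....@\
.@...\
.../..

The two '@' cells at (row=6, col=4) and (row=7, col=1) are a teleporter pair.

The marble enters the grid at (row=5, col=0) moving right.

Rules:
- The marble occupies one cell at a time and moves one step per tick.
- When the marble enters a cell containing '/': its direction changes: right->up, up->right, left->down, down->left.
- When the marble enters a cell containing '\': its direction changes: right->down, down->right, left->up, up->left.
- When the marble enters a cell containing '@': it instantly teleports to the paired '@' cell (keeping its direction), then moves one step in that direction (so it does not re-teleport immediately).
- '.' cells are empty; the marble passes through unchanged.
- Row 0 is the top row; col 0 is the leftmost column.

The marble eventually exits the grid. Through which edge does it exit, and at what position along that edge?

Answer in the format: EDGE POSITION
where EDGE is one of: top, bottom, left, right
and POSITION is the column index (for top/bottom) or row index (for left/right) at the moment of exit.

Step 1: enter (5,0), '.' pass, move right to (5,1)
Step 2: enter (5,1), '.' pass, move right to (5,2)
Step 3: enter (5,2), '.' pass, move right to (5,3)
Step 4: enter (5,3), '.' pass, move right to (5,4)
Step 5: enter (5,4), '.' pass, move right to (5,5)
Step 6: enter (5,5), '.' pass, move right to (5,6)
Step 7: at (5,6) — EXIT via right edge, pos 5

Answer: right 5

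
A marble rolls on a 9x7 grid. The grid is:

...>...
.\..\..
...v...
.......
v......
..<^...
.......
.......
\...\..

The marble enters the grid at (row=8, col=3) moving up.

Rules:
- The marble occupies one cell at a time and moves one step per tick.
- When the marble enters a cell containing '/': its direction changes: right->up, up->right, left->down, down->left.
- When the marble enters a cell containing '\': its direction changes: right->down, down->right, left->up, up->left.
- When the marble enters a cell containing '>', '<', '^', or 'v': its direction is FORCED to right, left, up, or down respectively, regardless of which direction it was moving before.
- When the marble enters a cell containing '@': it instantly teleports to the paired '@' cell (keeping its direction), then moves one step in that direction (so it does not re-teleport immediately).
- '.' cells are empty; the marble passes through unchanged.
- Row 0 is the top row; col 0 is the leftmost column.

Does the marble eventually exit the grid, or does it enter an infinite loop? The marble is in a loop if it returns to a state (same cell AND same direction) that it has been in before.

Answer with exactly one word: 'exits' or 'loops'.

Answer: loops

Derivation:
Step 1: enter (8,3), '.' pass, move up to (7,3)
Step 2: enter (7,3), '.' pass, move up to (6,3)
Step 3: enter (6,3), '.' pass, move up to (5,3)
Step 4: enter (5,3), '^' forces up->up, move up to (4,3)
Step 5: enter (4,3), '.' pass, move up to (3,3)
Step 6: enter (3,3), '.' pass, move up to (2,3)
Step 7: enter (2,3), 'v' forces up->down, move down to (3,3)
Step 8: enter (3,3), '.' pass, move down to (4,3)
Step 9: enter (4,3), '.' pass, move down to (5,3)
Step 10: enter (5,3), '^' forces down->up, move up to (4,3)
Step 11: at (4,3) dir=up — LOOP DETECTED (seen before)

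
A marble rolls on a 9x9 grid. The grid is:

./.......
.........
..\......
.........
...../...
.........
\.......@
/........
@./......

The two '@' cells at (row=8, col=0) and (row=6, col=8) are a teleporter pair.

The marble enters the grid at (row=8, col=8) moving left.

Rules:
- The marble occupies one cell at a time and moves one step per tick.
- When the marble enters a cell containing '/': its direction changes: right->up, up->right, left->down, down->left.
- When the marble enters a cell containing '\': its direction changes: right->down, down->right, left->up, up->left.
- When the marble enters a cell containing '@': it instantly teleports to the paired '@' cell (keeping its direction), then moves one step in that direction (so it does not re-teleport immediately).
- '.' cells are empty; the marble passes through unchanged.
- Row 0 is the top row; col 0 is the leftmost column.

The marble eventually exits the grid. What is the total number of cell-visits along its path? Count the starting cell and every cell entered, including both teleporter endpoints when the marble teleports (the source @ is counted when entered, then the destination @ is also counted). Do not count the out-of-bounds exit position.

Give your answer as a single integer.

Answer: 7

Derivation:
Step 1: enter (8,8), '.' pass, move left to (8,7)
Step 2: enter (8,7), '.' pass, move left to (8,6)
Step 3: enter (8,6), '.' pass, move left to (8,5)
Step 4: enter (8,5), '.' pass, move left to (8,4)
Step 5: enter (8,4), '.' pass, move left to (8,3)
Step 6: enter (8,3), '.' pass, move left to (8,2)
Step 7: enter (8,2), '/' deflects left->down, move down to (9,2)
Step 8: at (9,2) — EXIT via bottom edge, pos 2
Path length (cell visits): 7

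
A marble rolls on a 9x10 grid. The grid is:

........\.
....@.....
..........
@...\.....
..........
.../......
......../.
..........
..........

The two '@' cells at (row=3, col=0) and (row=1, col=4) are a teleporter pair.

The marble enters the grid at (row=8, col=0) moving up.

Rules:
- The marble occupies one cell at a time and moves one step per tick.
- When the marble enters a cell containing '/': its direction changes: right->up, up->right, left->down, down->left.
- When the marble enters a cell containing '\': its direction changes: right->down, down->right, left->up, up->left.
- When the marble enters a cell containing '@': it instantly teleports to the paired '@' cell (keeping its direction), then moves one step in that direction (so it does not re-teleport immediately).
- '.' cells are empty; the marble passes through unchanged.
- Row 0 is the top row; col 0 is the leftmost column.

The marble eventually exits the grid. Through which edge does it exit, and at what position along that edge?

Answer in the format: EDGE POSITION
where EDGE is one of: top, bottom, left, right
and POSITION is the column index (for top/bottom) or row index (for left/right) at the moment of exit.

Answer: top 4

Derivation:
Step 1: enter (8,0), '.' pass, move up to (7,0)
Step 2: enter (7,0), '.' pass, move up to (6,0)
Step 3: enter (6,0), '.' pass, move up to (5,0)
Step 4: enter (5,0), '.' pass, move up to (4,0)
Step 5: enter (4,0), '.' pass, move up to (3,0)
Step 6: enter (3,0), '@' teleport (3,0)->(1,4), also enter (1,4), move up to (0,4)
Step 7: enter (0,4), '.' pass, move up to (-1,4)
Step 8: at (-1,4) — EXIT via top edge, pos 4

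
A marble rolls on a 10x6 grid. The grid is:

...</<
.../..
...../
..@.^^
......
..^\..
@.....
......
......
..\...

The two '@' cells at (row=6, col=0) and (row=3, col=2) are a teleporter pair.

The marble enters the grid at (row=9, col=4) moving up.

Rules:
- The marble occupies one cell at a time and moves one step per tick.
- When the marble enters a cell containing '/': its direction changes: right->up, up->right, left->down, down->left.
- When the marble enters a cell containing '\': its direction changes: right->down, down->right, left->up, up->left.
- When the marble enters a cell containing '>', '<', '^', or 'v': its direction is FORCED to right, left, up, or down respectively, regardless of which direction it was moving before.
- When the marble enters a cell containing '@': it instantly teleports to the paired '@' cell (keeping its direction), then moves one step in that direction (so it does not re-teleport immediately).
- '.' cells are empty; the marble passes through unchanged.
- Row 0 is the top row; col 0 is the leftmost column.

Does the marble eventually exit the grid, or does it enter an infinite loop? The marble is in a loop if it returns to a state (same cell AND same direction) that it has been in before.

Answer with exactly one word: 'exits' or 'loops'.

Step 1: enter (9,4), '.' pass, move up to (8,4)
Step 2: enter (8,4), '.' pass, move up to (7,4)
Step 3: enter (7,4), '.' pass, move up to (6,4)
Step 4: enter (6,4), '.' pass, move up to (5,4)
Step 5: enter (5,4), '.' pass, move up to (4,4)
Step 6: enter (4,4), '.' pass, move up to (3,4)
Step 7: enter (3,4), '^' forces up->up, move up to (2,4)
Step 8: enter (2,4), '.' pass, move up to (1,4)
Step 9: enter (1,4), '.' pass, move up to (0,4)
Step 10: enter (0,4), '/' deflects up->right, move right to (0,5)
Step 11: enter (0,5), '<' forces right->left, move left to (0,4)
Step 12: enter (0,4), '/' deflects left->down, move down to (1,4)
Step 13: enter (1,4), '.' pass, move down to (2,4)
Step 14: enter (2,4), '.' pass, move down to (3,4)
Step 15: enter (3,4), '^' forces down->up, move up to (2,4)
Step 16: at (2,4) dir=up — LOOP DETECTED (seen before)

Answer: loops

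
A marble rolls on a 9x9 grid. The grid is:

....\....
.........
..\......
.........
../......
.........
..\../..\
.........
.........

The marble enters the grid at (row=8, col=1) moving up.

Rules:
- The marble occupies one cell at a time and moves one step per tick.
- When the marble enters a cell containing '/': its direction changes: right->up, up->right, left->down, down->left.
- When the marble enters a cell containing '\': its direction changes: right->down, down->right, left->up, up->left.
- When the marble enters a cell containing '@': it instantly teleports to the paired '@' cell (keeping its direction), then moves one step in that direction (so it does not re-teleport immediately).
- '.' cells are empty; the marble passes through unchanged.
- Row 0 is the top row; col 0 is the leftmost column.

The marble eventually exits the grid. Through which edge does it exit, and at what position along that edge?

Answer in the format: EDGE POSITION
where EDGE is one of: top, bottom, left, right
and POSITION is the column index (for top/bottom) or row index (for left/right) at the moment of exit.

Answer: top 1

Derivation:
Step 1: enter (8,1), '.' pass, move up to (7,1)
Step 2: enter (7,1), '.' pass, move up to (6,1)
Step 3: enter (6,1), '.' pass, move up to (5,1)
Step 4: enter (5,1), '.' pass, move up to (4,1)
Step 5: enter (4,1), '.' pass, move up to (3,1)
Step 6: enter (3,1), '.' pass, move up to (2,1)
Step 7: enter (2,1), '.' pass, move up to (1,1)
Step 8: enter (1,1), '.' pass, move up to (0,1)
Step 9: enter (0,1), '.' pass, move up to (-1,1)
Step 10: at (-1,1) — EXIT via top edge, pos 1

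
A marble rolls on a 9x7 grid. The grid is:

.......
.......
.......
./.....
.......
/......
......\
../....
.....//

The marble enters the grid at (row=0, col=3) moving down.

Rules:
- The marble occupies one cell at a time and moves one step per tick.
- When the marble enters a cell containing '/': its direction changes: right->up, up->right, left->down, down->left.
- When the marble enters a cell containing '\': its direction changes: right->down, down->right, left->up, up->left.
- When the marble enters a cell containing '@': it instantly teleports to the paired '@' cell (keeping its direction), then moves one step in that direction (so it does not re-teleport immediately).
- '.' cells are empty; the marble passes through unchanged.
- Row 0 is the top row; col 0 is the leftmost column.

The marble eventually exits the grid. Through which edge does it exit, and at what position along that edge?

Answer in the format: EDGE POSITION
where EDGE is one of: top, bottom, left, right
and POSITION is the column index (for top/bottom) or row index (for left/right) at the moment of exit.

Answer: bottom 3

Derivation:
Step 1: enter (0,3), '.' pass, move down to (1,3)
Step 2: enter (1,3), '.' pass, move down to (2,3)
Step 3: enter (2,3), '.' pass, move down to (3,3)
Step 4: enter (3,3), '.' pass, move down to (4,3)
Step 5: enter (4,3), '.' pass, move down to (5,3)
Step 6: enter (5,3), '.' pass, move down to (6,3)
Step 7: enter (6,3), '.' pass, move down to (7,3)
Step 8: enter (7,3), '.' pass, move down to (8,3)
Step 9: enter (8,3), '.' pass, move down to (9,3)
Step 10: at (9,3) — EXIT via bottom edge, pos 3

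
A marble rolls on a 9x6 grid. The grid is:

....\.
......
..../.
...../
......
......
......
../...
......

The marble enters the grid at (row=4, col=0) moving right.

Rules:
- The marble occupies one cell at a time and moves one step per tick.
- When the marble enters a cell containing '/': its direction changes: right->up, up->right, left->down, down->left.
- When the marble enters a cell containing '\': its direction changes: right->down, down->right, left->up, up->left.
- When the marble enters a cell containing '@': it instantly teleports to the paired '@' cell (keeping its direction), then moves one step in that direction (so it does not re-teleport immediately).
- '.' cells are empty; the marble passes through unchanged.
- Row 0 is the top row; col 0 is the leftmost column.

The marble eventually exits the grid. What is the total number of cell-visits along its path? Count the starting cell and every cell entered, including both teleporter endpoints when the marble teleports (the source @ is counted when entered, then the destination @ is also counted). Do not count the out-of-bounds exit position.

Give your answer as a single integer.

Step 1: enter (4,0), '.' pass, move right to (4,1)
Step 2: enter (4,1), '.' pass, move right to (4,2)
Step 3: enter (4,2), '.' pass, move right to (4,3)
Step 4: enter (4,3), '.' pass, move right to (4,4)
Step 5: enter (4,4), '.' pass, move right to (4,5)
Step 6: enter (4,5), '.' pass, move right to (4,6)
Step 7: at (4,6) — EXIT via right edge, pos 4
Path length (cell visits): 6

Answer: 6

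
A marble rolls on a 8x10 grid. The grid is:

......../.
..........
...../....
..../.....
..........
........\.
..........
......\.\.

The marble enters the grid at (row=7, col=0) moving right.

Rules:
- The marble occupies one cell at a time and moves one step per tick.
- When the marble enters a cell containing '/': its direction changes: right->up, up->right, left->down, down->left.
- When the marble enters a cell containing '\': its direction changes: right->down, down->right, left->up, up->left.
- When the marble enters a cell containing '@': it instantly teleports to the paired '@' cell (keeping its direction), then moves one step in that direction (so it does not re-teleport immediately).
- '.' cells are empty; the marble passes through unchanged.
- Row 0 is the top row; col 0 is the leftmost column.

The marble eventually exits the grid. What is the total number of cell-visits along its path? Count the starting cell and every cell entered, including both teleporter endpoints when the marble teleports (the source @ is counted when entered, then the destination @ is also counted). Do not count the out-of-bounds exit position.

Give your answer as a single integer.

Step 1: enter (7,0), '.' pass, move right to (7,1)
Step 2: enter (7,1), '.' pass, move right to (7,2)
Step 3: enter (7,2), '.' pass, move right to (7,3)
Step 4: enter (7,3), '.' pass, move right to (7,4)
Step 5: enter (7,4), '.' pass, move right to (7,5)
Step 6: enter (7,5), '.' pass, move right to (7,6)
Step 7: enter (7,6), '\' deflects right->down, move down to (8,6)
Step 8: at (8,6) — EXIT via bottom edge, pos 6
Path length (cell visits): 7

Answer: 7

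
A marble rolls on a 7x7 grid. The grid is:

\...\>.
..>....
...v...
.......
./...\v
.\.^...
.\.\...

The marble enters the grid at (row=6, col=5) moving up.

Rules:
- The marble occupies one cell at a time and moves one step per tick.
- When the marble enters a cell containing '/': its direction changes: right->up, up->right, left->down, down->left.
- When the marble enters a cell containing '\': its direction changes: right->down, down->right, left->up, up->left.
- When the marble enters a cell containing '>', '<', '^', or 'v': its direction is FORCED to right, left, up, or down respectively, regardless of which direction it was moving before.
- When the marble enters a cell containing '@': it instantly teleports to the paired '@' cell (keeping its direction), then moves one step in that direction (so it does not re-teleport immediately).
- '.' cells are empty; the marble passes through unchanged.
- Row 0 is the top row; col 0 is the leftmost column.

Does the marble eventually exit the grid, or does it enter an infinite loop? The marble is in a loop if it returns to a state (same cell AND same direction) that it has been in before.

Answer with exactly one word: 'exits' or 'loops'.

Step 1: enter (6,5), '.' pass, move up to (5,5)
Step 2: enter (5,5), '.' pass, move up to (4,5)
Step 3: enter (4,5), '\' deflects up->left, move left to (4,4)
Step 4: enter (4,4), '.' pass, move left to (4,3)
Step 5: enter (4,3), '.' pass, move left to (4,2)
Step 6: enter (4,2), '.' pass, move left to (4,1)
Step 7: enter (4,1), '/' deflects left->down, move down to (5,1)
Step 8: enter (5,1), '\' deflects down->right, move right to (5,2)
Step 9: enter (5,2), '.' pass, move right to (5,3)
Step 10: enter (5,3), '^' forces right->up, move up to (4,3)
Step 11: enter (4,3), '.' pass, move up to (3,3)
Step 12: enter (3,3), '.' pass, move up to (2,3)
Step 13: enter (2,3), 'v' forces up->down, move down to (3,3)
Step 14: enter (3,3), '.' pass, move down to (4,3)
Step 15: enter (4,3), '.' pass, move down to (5,3)
Step 16: enter (5,3), '^' forces down->up, move up to (4,3)
Step 17: at (4,3) dir=up — LOOP DETECTED (seen before)

Answer: loops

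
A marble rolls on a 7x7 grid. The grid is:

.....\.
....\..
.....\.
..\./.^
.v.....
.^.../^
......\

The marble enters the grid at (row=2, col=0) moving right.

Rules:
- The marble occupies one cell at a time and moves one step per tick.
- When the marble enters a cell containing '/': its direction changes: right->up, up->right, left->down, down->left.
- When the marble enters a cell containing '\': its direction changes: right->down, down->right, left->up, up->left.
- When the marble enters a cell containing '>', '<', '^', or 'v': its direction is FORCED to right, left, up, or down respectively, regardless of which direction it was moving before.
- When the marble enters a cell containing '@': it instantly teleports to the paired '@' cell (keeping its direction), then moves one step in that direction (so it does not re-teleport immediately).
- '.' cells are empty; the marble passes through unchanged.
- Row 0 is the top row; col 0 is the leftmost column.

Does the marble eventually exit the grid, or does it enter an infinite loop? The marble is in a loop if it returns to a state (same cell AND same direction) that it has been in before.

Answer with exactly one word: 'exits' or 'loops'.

Step 1: enter (2,0), '.' pass, move right to (2,1)
Step 2: enter (2,1), '.' pass, move right to (2,2)
Step 3: enter (2,2), '.' pass, move right to (2,3)
Step 4: enter (2,3), '.' pass, move right to (2,4)
Step 5: enter (2,4), '.' pass, move right to (2,5)
Step 6: enter (2,5), '\' deflects right->down, move down to (3,5)
Step 7: enter (3,5), '.' pass, move down to (4,5)
Step 8: enter (4,5), '.' pass, move down to (5,5)
Step 9: enter (5,5), '/' deflects down->left, move left to (5,4)
Step 10: enter (5,4), '.' pass, move left to (5,3)
Step 11: enter (5,3), '.' pass, move left to (5,2)
Step 12: enter (5,2), '.' pass, move left to (5,1)
Step 13: enter (5,1), '^' forces left->up, move up to (4,1)
Step 14: enter (4,1), 'v' forces up->down, move down to (5,1)
Step 15: enter (5,1), '^' forces down->up, move up to (4,1)
Step 16: at (4,1) dir=up — LOOP DETECTED (seen before)

Answer: loops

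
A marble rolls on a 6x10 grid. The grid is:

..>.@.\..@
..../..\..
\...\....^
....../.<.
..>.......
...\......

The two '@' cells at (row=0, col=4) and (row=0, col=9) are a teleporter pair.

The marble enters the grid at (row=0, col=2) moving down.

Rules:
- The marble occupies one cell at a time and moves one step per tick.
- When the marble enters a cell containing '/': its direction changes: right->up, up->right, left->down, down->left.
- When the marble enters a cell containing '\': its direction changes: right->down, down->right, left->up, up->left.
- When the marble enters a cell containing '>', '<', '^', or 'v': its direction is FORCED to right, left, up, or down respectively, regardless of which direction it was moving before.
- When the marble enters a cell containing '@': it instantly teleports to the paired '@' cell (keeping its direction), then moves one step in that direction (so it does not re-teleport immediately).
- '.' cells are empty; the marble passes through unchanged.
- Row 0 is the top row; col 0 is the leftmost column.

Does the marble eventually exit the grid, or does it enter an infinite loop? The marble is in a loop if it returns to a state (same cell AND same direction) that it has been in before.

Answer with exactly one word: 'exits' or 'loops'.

Answer: exits

Derivation:
Step 1: enter (0,2), '>' forces down->right, move right to (0,3)
Step 2: enter (0,3), '.' pass, move right to (0,4)
Step 3: enter (0,4), '@' teleport (0,4)->(0,9), also enter (0,9), move right to (0,10)
Step 4: at (0,10) — EXIT via right edge, pos 0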